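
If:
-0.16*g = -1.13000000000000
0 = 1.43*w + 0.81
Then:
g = 7.06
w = -0.57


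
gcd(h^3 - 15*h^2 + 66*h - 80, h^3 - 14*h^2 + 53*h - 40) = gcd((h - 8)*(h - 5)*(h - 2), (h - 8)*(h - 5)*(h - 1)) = h^2 - 13*h + 40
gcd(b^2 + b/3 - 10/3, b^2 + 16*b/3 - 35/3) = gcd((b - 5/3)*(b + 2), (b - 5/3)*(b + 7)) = b - 5/3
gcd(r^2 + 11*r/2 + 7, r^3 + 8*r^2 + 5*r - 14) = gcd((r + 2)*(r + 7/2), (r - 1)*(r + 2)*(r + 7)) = r + 2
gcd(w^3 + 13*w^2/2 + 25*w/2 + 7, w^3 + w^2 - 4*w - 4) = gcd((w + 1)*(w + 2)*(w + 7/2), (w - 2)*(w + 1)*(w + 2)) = w^2 + 3*w + 2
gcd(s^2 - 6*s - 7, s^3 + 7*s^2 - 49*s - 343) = s - 7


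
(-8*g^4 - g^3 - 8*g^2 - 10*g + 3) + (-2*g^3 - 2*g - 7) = -8*g^4 - 3*g^3 - 8*g^2 - 12*g - 4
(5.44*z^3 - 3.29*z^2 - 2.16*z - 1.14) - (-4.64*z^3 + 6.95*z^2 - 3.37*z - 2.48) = 10.08*z^3 - 10.24*z^2 + 1.21*z + 1.34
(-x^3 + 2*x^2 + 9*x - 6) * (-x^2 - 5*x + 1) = x^5 + 3*x^4 - 20*x^3 - 37*x^2 + 39*x - 6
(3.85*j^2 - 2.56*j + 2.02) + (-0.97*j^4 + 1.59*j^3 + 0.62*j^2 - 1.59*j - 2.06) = -0.97*j^4 + 1.59*j^3 + 4.47*j^2 - 4.15*j - 0.04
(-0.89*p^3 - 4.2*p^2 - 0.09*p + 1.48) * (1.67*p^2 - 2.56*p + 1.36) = -1.4863*p^5 - 4.7356*p^4 + 9.3913*p^3 - 3.01*p^2 - 3.9112*p + 2.0128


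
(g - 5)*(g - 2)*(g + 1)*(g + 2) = g^4 - 4*g^3 - 9*g^2 + 16*g + 20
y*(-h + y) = -h*y + y^2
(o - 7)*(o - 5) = o^2 - 12*o + 35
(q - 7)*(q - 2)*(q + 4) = q^3 - 5*q^2 - 22*q + 56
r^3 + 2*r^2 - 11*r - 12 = (r - 3)*(r + 1)*(r + 4)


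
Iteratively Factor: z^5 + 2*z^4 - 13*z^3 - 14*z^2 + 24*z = (z - 3)*(z^4 + 5*z^3 + 2*z^2 - 8*z) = (z - 3)*(z + 2)*(z^3 + 3*z^2 - 4*z) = (z - 3)*(z + 2)*(z + 4)*(z^2 - z) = (z - 3)*(z - 1)*(z + 2)*(z + 4)*(z)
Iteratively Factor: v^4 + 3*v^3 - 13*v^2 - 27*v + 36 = (v - 1)*(v^3 + 4*v^2 - 9*v - 36) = (v - 3)*(v - 1)*(v^2 + 7*v + 12) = (v - 3)*(v - 1)*(v + 4)*(v + 3)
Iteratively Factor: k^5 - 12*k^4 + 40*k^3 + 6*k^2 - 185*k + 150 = (k - 3)*(k^4 - 9*k^3 + 13*k^2 + 45*k - 50) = (k - 3)*(k + 2)*(k^3 - 11*k^2 + 35*k - 25) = (k - 5)*(k - 3)*(k + 2)*(k^2 - 6*k + 5) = (k - 5)^2*(k - 3)*(k + 2)*(k - 1)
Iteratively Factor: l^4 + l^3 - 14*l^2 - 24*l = (l + 2)*(l^3 - l^2 - 12*l) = l*(l + 2)*(l^2 - l - 12) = l*(l - 4)*(l + 2)*(l + 3)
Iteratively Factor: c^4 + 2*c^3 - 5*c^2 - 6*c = (c)*(c^3 + 2*c^2 - 5*c - 6) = c*(c + 3)*(c^2 - c - 2) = c*(c - 2)*(c + 3)*(c + 1)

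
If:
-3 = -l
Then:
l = 3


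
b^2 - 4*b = b*(b - 4)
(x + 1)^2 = x^2 + 2*x + 1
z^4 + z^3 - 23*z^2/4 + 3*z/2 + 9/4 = (z - 3/2)*(z - 1)*(z + 1/2)*(z + 3)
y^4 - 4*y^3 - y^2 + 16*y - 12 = (y - 3)*(y - 2)*(y - 1)*(y + 2)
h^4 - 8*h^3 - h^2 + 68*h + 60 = (h - 6)*(h - 5)*(h + 1)*(h + 2)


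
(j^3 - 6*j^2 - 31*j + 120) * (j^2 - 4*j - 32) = j^5 - 10*j^4 - 39*j^3 + 436*j^2 + 512*j - 3840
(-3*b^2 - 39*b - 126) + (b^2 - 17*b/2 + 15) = -2*b^2 - 95*b/2 - 111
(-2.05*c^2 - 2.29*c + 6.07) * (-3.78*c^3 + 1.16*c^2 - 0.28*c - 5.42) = 7.749*c^5 + 6.2782*c^4 - 25.027*c^3 + 18.7934*c^2 + 10.7122*c - 32.8994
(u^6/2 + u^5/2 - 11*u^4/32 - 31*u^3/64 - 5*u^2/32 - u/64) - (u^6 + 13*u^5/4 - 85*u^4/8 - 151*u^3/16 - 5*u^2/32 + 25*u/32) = -u^6/2 - 11*u^5/4 + 329*u^4/32 + 573*u^3/64 - 51*u/64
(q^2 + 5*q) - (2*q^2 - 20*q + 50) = -q^2 + 25*q - 50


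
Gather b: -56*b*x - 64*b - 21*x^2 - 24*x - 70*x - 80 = b*(-56*x - 64) - 21*x^2 - 94*x - 80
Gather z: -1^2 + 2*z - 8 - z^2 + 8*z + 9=-z^2 + 10*z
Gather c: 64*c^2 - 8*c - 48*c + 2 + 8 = 64*c^2 - 56*c + 10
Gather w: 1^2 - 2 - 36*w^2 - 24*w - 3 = -36*w^2 - 24*w - 4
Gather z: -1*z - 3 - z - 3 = -2*z - 6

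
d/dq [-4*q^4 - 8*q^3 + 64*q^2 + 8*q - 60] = -16*q^3 - 24*q^2 + 128*q + 8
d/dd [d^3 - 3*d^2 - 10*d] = 3*d^2 - 6*d - 10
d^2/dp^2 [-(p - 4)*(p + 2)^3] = 12*(1 - p)*(p + 2)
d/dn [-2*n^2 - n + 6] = -4*n - 1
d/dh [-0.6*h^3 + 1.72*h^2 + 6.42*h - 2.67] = -1.8*h^2 + 3.44*h + 6.42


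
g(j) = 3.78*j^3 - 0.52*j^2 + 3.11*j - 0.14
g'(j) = 11.34*j^2 - 1.04*j + 3.11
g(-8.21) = -2152.53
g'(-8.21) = 776.01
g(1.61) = 19.29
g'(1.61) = 30.83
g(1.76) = 24.33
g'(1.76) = 36.41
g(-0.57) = -2.78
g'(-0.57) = 7.39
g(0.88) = 4.77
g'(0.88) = 10.98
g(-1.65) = -23.67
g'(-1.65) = 35.70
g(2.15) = 41.71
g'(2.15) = 53.29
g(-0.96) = -6.95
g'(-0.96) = 14.56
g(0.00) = -0.14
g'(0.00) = 3.11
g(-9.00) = -2825.87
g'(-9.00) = 931.01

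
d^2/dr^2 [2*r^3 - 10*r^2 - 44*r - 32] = 12*r - 20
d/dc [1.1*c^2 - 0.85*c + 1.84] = 2.2*c - 0.85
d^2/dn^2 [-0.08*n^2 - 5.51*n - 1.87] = -0.160000000000000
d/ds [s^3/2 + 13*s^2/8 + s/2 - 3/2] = 3*s^2/2 + 13*s/4 + 1/2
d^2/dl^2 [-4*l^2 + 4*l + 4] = -8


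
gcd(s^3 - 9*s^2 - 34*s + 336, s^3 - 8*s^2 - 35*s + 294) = s^2 - s - 42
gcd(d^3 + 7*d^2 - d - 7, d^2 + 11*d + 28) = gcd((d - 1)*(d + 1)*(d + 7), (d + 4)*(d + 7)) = d + 7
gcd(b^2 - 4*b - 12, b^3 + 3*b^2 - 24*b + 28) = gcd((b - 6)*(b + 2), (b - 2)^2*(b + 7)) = 1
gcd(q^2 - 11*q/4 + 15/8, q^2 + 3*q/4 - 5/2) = q - 5/4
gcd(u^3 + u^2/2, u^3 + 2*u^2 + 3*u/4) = u^2 + u/2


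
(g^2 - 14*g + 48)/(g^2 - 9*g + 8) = (g - 6)/(g - 1)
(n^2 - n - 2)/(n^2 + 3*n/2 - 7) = 2*(n + 1)/(2*n + 7)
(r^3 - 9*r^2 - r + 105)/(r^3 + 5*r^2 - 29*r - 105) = (r - 7)/(r + 7)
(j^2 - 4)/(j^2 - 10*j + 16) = (j + 2)/(j - 8)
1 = 1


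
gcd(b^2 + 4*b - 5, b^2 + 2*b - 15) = b + 5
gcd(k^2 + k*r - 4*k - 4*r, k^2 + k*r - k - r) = k + r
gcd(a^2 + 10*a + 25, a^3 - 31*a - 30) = a + 5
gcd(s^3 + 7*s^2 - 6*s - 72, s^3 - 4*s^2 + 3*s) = s - 3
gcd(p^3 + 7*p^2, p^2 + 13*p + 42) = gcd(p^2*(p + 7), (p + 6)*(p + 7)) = p + 7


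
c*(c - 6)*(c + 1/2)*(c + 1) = c^4 - 9*c^3/2 - 17*c^2/2 - 3*c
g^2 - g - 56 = (g - 8)*(g + 7)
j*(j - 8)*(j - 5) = j^3 - 13*j^2 + 40*j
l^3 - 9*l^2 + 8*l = l*(l - 8)*(l - 1)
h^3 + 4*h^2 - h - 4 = (h - 1)*(h + 1)*(h + 4)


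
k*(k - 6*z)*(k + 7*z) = k^3 + k^2*z - 42*k*z^2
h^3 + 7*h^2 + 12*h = h*(h + 3)*(h + 4)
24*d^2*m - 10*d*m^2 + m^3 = m*(-6*d + m)*(-4*d + m)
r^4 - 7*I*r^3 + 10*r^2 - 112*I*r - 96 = (r - 6*I)*(r - 4*I)*(r - I)*(r + 4*I)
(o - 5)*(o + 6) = o^2 + o - 30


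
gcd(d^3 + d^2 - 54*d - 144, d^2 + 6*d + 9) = d + 3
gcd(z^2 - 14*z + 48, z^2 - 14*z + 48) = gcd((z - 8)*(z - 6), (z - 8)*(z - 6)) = z^2 - 14*z + 48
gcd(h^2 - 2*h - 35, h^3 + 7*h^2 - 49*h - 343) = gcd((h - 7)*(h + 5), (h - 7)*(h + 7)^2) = h - 7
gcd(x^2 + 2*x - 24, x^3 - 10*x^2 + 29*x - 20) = x - 4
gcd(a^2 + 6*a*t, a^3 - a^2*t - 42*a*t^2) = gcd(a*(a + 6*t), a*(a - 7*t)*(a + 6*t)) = a^2 + 6*a*t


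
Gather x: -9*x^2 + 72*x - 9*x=-9*x^2 + 63*x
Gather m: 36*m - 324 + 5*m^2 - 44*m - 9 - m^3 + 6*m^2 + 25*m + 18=-m^3 + 11*m^2 + 17*m - 315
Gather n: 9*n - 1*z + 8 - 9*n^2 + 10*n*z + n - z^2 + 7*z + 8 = -9*n^2 + n*(10*z + 10) - z^2 + 6*z + 16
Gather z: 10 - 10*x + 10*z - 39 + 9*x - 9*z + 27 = -x + z - 2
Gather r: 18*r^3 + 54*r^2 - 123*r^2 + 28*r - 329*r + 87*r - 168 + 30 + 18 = 18*r^3 - 69*r^2 - 214*r - 120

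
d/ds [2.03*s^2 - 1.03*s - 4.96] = 4.06*s - 1.03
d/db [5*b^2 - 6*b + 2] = 10*b - 6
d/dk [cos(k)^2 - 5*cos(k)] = (5 - 2*cos(k))*sin(k)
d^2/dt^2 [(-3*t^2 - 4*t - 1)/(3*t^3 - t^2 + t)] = 2*(-27*t^6 - 108*t^5 + 9*t^4 + 29*t^3 - 12*t^2 + 3*t - 1)/(t^3*(27*t^6 - 27*t^5 + 36*t^4 - 19*t^3 + 12*t^2 - 3*t + 1))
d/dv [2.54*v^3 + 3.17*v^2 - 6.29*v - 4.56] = 7.62*v^2 + 6.34*v - 6.29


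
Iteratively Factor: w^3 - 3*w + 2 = (w - 1)*(w^2 + w - 2) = (w - 1)^2*(w + 2)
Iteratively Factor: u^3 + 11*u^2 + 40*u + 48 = (u + 4)*(u^2 + 7*u + 12) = (u + 4)^2*(u + 3)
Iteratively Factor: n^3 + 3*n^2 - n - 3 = (n + 3)*(n^2 - 1) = (n + 1)*(n + 3)*(n - 1)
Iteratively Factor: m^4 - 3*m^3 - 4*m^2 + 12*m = (m)*(m^3 - 3*m^2 - 4*m + 12) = m*(m - 3)*(m^2 - 4) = m*(m - 3)*(m - 2)*(m + 2)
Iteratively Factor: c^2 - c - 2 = (c - 2)*(c + 1)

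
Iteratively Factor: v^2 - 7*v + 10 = (v - 5)*(v - 2)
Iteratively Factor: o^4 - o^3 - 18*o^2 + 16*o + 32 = (o - 2)*(o^3 + o^2 - 16*o - 16) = (o - 2)*(o + 1)*(o^2 - 16) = (o - 4)*(o - 2)*(o + 1)*(o + 4)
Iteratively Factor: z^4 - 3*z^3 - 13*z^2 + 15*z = (z - 1)*(z^3 - 2*z^2 - 15*z) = z*(z - 1)*(z^2 - 2*z - 15) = z*(z - 1)*(z + 3)*(z - 5)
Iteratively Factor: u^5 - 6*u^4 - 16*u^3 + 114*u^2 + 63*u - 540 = (u - 5)*(u^4 - u^3 - 21*u^2 + 9*u + 108) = (u - 5)*(u - 4)*(u^3 + 3*u^2 - 9*u - 27) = (u - 5)*(u - 4)*(u + 3)*(u^2 - 9) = (u - 5)*(u - 4)*(u + 3)^2*(u - 3)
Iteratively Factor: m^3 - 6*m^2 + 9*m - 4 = (m - 1)*(m^2 - 5*m + 4) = (m - 4)*(m - 1)*(m - 1)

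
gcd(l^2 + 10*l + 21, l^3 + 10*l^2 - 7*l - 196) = l + 7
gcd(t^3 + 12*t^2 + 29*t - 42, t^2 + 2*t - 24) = t + 6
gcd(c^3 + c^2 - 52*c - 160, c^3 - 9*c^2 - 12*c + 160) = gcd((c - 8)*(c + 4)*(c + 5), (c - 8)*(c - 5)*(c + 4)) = c^2 - 4*c - 32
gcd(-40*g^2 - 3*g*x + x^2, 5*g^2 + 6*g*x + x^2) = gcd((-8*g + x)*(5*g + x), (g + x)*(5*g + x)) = 5*g + x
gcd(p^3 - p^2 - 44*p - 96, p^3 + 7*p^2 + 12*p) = p^2 + 7*p + 12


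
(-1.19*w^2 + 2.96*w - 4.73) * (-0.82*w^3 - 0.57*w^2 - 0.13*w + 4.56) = 0.9758*w^5 - 1.7489*w^4 + 2.3461*w^3 - 3.1151*w^2 + 14.1125*w - 21.5688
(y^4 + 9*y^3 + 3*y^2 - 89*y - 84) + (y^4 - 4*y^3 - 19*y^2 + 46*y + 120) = 2*y^4 + 5*y^3 - 16*y^2 - 43*y + 36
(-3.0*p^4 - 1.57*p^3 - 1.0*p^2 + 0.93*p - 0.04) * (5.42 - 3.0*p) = 9.0*p^5 - 11.55*p^4 - 5.5094*p^3 - 8.21*p^2 + 5.1606*p - 0.2168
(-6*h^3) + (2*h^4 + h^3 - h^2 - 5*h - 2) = 2*h^4 - 5*h^3 - h^2 - 5*h - 2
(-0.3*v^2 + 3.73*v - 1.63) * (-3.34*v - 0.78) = 1.002*v^3 - 12.2242*v^2 + 2.5348*v + 1.2714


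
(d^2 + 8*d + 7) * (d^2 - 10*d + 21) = d^4 - 2*d^3 - 52*d^2 + 98*d + 147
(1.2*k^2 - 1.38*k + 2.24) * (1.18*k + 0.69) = 1.416*k^3 - 0.8004*k^2 + 1.691*k + 1.5456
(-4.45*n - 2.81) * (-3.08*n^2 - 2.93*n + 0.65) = 13.706*n^3 + 21.6933*n^2 + 5.3408*n - 1.8265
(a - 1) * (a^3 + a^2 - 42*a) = a^4 - 43*a^2 + 42*a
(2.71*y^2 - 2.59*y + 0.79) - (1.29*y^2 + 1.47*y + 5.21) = 1.42*y^2 - 4.06*y - 4.42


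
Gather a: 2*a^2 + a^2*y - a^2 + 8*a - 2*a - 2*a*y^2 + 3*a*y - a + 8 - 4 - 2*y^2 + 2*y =a^2*(y + 1) + a*(-2*y^2 + 3*y + 5) - 2*y^2 + 2*y + 4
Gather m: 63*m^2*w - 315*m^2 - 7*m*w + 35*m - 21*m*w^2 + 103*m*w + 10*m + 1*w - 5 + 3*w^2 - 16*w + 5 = m^2*(63*w - 315) + m*(-21*w^2 + 96*w + 45) + 3*w^2 - 15*w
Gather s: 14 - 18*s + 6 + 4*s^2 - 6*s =4*s^2 - 24*s + 20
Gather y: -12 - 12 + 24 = 0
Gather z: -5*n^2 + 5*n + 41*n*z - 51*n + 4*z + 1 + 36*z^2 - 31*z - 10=-5*n^2 - 46*n + 36*z^2 + z*(41*n - 27) - 9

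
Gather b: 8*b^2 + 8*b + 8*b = 8*b^2 + 16*b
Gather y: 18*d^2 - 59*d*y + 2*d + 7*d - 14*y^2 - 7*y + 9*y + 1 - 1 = 18*d^2 + 9*d - 14*y^2 + y*(2 - 59*d)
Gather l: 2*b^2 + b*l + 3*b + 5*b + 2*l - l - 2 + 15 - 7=2*b^2 + 8*b + l*(b + 1) + 6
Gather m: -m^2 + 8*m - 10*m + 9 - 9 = -m^2 - 2*m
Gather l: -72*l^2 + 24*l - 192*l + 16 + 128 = -72*l^2 - 168*l + 144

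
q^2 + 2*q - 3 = (q - 1)*(q + 3)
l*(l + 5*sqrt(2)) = l^2 + 5*sqrt(2)*l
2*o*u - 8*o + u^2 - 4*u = (2*o + u)*(u - 4)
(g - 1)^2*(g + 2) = g^3 - 3*g + 2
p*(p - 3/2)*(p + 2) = p^3 + p^2/2 - 3*p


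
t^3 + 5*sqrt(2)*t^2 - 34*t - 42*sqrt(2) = (t - 3*sqrt(2))*(t + sqrt(2))*(t + 7*sqrt(2))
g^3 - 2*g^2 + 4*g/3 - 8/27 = (g - 2/3)^3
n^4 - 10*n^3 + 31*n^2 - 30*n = n*(n - 5)*(n - 3)*(n - 2)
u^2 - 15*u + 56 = (u - 8)*(u - 7)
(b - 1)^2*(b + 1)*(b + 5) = b^4 + 4*b^3 - 6*b^2 - 4*b + 5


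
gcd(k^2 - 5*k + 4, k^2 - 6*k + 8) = k - 4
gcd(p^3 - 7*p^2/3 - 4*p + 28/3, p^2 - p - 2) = p - 2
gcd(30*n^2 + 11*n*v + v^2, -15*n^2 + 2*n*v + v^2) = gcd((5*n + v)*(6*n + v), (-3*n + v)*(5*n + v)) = 5*n + v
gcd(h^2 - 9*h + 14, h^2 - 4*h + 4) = h - 2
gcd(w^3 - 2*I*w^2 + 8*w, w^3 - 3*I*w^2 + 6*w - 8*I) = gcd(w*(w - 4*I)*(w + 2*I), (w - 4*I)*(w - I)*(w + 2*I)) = w^2 - 2*I*w + 8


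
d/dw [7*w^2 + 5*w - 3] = 14*w + 5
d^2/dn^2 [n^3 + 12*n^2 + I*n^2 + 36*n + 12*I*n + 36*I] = 6*n + 24 + 2*I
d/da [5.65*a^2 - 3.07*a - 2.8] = 11.3*a - 3.07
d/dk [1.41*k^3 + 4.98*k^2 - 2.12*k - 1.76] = 4.23*k^2 + 9.96*k - 2.12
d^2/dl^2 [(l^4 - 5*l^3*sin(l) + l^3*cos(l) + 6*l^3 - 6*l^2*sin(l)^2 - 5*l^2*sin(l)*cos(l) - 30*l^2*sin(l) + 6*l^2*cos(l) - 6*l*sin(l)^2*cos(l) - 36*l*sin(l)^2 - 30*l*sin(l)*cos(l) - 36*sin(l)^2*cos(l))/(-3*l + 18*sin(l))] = sqrt(2)*l^2*sin(l + pi/4)/3 + 10*l*sin(l)/3 + 2*l*sin(2*l)/3 + 2*l*cos(l)/3 - 2*l + 10*sin(l)/3 + 4*sin(2*l) - 14*cos(l)/3 - 2*cos(2*l)/3 - 4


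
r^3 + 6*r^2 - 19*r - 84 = (r - 4)*(r + 3)*(r + 7)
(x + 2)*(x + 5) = x^2 + 7*x + 10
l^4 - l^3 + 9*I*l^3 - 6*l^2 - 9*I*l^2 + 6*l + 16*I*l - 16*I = (l - 1)*(l - I)*(l + 2*I)*(l + 8*I)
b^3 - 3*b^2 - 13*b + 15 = (b - 5)*(b - 1)*(b + 3)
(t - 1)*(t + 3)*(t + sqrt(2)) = t^3 + sqrt(2)*t^2 + 2*t^2 - 3*t + 2*sqrt(2)*t - 3*sqrt(2)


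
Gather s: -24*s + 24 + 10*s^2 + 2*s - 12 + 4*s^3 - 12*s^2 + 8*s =4*s^3 - 2*s^2 - 14*s + 12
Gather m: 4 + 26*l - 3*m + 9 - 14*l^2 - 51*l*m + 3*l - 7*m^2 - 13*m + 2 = -14*l^2 + 29*l - 7*m^2 + m*(-51*l - 16) + 15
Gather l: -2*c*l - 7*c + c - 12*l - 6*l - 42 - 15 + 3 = -6*c + l*(-2*c - 18) - 54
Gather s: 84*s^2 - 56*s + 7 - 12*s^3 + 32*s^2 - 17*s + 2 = -12*s^3 + 116*s^2 - 73*s + 9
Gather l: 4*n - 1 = 4*n - 1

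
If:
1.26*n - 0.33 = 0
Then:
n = 0.26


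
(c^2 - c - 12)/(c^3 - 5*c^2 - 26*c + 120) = (c + 3)/(c^2 - c - 30)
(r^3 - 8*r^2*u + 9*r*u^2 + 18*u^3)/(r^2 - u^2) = (r^2 - 9*r*u + 18*u^2)/(r - u)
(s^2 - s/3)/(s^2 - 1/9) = 3*s/(3*s + 1)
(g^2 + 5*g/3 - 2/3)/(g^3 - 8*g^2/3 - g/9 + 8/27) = 9*(g + 2)/(9*g^2 - 21*g - 8)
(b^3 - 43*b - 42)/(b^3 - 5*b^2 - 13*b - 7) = (b + 6)/(b + 1)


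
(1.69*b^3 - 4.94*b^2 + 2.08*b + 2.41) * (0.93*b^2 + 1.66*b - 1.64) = 1.5717*b^5 - 1.7888*b^4 - 9.0376*b^3 + 13.7957*b^2 + 0.5894*b - 3.9524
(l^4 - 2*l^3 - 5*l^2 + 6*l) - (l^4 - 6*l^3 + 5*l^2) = 4*l^3 - 10*l^2 + 6*l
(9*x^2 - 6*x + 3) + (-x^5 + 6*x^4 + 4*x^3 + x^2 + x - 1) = -x^5 + 6*x^4 + 4*x^3 + 10*x^2 - 5*x + 2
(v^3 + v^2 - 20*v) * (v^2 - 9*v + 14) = v^5 - 8*v^4 - 15*v^3 + 194*v^2 - 280*v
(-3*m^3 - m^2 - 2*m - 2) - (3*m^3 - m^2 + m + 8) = -6*m^3 - 3*m - 10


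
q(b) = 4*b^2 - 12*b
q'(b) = 8*b - 12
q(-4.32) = 126.49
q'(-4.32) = -46.56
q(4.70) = 31.96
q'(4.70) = 25.60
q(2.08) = -7.65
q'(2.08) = 4.64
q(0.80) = -7.04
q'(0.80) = -5.60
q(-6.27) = 232.49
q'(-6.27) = -62.16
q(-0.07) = 0.86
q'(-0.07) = -12.56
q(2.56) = -4.51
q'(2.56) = 8.48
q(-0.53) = 7.48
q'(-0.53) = -16.24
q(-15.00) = 1080.00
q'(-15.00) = -132.00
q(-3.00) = 72.00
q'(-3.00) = -36.00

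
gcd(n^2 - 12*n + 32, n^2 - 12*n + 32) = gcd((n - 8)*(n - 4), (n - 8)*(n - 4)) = n^2 - 12*n + 32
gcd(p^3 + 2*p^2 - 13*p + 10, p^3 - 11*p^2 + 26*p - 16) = p^2 - 3*p + 2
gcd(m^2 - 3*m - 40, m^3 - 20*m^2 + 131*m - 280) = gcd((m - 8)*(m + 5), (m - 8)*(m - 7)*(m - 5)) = m - 8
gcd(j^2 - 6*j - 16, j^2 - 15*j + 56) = j - 8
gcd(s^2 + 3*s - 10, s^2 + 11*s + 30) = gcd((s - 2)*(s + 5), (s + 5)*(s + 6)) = s + 5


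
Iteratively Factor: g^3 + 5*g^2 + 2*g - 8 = (g - 1)*(g^2 + 6*g + 8) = (g - 1)*(g + 2)*(g + 4)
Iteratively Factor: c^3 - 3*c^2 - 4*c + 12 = (c - 2)*(c^2 - c - 6) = (c - 3)*(c - 2)*(c + 2)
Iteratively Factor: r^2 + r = (r + 1)*(r)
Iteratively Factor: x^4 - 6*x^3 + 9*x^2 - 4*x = (x - 1)*(x^3 - 5*x^2 + 4*x) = x*(x - 1)*(x^2 - 5*x + 4) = x*(x - 4)*(x - 1)*(x - 1)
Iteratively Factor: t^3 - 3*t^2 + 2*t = (t - 2)*(t^2 - t) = t*(t - 2)*(t - 1)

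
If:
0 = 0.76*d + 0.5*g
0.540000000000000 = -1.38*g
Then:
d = 0.26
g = -0.39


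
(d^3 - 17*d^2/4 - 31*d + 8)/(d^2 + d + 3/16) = 4*(4*d^3 - 17*d^2 - 124*d + 32)/(16*d^2 + 16*d + 3)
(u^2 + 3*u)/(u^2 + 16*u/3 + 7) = 3*u/(3*u + 7)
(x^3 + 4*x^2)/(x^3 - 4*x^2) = (x + 4)/(x - 4)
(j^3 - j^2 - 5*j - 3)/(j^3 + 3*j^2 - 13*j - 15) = (j + 1)/(j + 5)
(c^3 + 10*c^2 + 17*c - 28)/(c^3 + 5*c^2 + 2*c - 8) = (c + 7)/(c + 2)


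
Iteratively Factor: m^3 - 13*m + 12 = (m - 1)*(m^2 + m - 12) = (m - 1)*(m + 4)*(m - 3)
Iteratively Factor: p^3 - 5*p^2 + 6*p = (p)*(p^2 - 5*p + 6) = p*(p - 2)*(p - 3)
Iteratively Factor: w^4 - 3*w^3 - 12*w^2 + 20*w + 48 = (w - 3)*(w^3 - 12*w - 16) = (w - 4)*(w - 3)*(w^2 + 4*w + 4) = (w - 4)*(w - 3)*(w + 2)*(w + 2)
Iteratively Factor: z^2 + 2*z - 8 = (z - 2)*(z + 4)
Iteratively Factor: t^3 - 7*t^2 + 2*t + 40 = (t - 5)*(t^2 - 2*t - 8) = (t - 5)*(t + 2)*(t - 4)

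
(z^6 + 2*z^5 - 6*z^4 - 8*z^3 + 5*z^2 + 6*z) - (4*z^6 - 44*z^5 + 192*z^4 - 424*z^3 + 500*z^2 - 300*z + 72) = -3*z^6 + 46*z^5 - 198*z^4 + 416*z^3 - 495*z^2 + 306*z - 72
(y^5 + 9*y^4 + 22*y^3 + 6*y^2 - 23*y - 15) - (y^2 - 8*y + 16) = y^5 + 9*y^4 + 22*y^3 + 5*y^2 - 15*y - 31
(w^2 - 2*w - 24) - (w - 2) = w^2 - 3*w - 22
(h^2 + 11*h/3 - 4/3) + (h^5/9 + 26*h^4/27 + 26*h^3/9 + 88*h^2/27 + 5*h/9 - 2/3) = h^5/9 + 26*h^4/27 + 26*h^3/9 + 115*h^2/27 + 38*h/9 - 2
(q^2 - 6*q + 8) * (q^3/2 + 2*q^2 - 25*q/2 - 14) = q^5/2 - q^4 - 41*q^3/2 + 77*q^2 - 16*q - 112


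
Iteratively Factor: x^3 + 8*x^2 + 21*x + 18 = (x + 3)*(x^2 + 5*x + 6) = (x + 2)*(x + 3)*(x + 3)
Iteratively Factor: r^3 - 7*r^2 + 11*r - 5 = (r - 1)*(r^2 - 6*r + 5) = (r - 1)^2*(r - 5)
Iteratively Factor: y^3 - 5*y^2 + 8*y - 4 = (y - 1)*(y^2 - 4*y + 4) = (y - 2)*(y - 1)*(y - 2)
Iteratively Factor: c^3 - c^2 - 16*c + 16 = (c + 4)*(c^2 - 5*c + 4) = (c - 1)*(c + 4)*(c - 4)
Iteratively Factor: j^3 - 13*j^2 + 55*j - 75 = (j - 3)*(j^2 - 10*j + 25) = (j - 5)*(j - 3)*(j - 5)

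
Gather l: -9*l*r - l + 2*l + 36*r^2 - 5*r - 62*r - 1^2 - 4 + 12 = l*(1 - 9*r) + 36*r^2 - 67*r + 7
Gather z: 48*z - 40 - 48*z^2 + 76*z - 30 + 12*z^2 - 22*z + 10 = -36*z^2 + 102*z - 60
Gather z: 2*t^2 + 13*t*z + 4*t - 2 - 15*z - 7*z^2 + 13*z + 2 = 2*t^2 + 4*t - 7*z^2 + z*(13*t - 2)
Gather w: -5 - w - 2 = -w - 7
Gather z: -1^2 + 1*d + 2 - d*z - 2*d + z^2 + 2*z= -d + z^2 + z*(2 - d) + 1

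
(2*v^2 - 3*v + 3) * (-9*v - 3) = -18*v^3 + 21*v^2 - 18*v - 9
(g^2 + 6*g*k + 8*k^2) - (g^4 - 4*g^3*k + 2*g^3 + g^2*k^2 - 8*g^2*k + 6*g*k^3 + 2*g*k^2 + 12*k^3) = -g^4 + 4*g^3*k - 2*g^3 - g^2*k^2 + 8*g^2*k + g^2 - 6*g*k^3 - 2*g*k^2 + 6*g*k - 12*k^3 + 8*k^2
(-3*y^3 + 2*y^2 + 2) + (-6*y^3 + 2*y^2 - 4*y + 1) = -9*y^3 + 4*y^2 - 4*y + 3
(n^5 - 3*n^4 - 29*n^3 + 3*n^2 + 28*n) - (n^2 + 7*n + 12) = n^5 - 3*n^4 - 29*n^3 + 2*n^2 + 21*n - 12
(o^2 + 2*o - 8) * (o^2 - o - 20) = o^4 + o^3 - 30*o^2 - 32*o + 160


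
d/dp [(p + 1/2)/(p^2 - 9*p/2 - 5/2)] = -1/(p^2 - 10*p + 25)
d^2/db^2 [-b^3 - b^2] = -6*b - 2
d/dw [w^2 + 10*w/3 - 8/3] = 2*w + 10/3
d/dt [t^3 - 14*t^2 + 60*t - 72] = 3*t^2 - 28*t + 60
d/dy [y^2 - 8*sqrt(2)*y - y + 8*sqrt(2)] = 2*y - 8*sqrt(2) - 1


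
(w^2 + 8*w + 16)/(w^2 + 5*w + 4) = (w + 4)/(w + 1)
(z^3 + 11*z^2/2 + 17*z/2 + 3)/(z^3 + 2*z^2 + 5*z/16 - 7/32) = 16*(z^2 + 5*z + 6)/(16*z^2 + 24*z - 7)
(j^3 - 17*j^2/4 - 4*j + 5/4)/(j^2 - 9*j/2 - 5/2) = (4*j^2 + 3*j - 1)/(2*(2*j + 1))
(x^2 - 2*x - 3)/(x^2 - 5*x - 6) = (x - 3)/(x - 6)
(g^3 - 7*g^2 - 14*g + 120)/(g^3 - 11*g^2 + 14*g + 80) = (g^2 - 2*g - 24)/(g^2 - 6*g - 16)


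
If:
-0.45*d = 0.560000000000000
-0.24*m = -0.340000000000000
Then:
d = -1.24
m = 1.42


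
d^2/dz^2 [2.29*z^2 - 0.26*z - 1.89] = 4.58000000000000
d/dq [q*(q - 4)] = 2*q - 4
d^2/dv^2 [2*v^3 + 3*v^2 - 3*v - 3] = 12*v + 6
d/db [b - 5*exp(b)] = 1 - 5*exp(b)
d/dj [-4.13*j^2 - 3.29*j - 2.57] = -8.26*j - 3.29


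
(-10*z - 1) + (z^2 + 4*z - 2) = z^2 - 6*z - 3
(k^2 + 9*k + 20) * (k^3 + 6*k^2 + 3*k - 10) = k^5 + 15*k^4 + 77*k^3 + 137*k^2 - 30*k - 200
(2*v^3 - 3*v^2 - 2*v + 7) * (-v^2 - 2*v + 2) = -2*v^5 - v^4 + 12*v^3 - 9*v^2 - 18*v + 14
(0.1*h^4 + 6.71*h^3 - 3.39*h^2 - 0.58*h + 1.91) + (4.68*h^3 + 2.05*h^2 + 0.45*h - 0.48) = 0.1*h^4 + 11.39*h^3 - 1.34*h^2 - 0.13*h + 1.43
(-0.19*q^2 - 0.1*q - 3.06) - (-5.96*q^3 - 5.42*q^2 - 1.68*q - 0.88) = 5.96*q^3 + 5.23*q^2 + 1.58*q - 2.18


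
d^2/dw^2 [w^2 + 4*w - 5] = 2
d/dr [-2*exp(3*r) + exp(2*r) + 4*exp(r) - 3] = 2*(-3*exp(2*r) + exp(r) + 2)*exp(r)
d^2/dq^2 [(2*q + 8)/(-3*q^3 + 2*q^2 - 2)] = 4*(-q^2*(q + 4)*(9*q - 4)^2 + (9*q^2 - 4*q + (q + 4)*(9*q - 2))*(3*q^3 - 2*q^2 + 2))/(3*q^3 - 2*q^2 + 2)^3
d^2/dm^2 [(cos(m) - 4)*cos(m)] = 4*cos(m) - 2*cos(2*m)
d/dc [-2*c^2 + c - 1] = 1 - 4*c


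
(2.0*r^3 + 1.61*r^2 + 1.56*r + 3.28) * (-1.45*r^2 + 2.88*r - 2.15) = -2.9*r^5 + 3.4255*r^4 - 1.9252*r^3 - 3.7247*r^2 + 6.0924*r - 7.052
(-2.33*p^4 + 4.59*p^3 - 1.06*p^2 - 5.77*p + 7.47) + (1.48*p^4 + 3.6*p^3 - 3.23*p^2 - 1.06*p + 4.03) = -0.85*p^4 + 8.19*p^3 - 4.29*p^2 - 6.83*p + 11.5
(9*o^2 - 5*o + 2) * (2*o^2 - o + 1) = 18*o^4 - 19*o^3 + 18*o^2 - 7*o + 2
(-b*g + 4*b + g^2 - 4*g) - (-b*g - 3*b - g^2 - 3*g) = 7*b + 2*g^2 - g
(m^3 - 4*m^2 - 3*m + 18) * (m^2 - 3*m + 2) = m^5 - 7*m^4 + 11*m^3 + 19*m^2 - 60*m + 36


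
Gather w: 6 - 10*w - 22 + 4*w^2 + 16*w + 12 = 4*w^2 + 6*w - 4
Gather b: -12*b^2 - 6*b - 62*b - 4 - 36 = -12*b^2 - 68*b - 40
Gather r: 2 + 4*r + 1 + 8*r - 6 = 12*r - 3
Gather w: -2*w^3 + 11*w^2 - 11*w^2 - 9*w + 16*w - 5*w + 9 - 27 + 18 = -2*w^3 + 2*w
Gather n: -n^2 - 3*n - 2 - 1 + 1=-n^2 - 3*n - 2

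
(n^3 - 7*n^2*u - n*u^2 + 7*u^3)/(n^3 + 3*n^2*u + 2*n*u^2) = (n^2 - 8*n*u + 7*u^2)/(n*(n + 2*u))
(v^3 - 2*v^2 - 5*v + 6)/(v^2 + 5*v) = (v^3 - 2*v^2 - 5*v + 6)/(v*(v + 5))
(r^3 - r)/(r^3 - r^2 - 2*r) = (r - 1)/(r - 2)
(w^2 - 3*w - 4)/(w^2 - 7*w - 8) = (w - 4)/(w - 8)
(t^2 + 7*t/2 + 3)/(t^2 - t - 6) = (t + 3/2)/(t - 3)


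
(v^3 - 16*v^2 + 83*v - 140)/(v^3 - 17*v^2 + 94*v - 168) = (v - 5)/(v - 6)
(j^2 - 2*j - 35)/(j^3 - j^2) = (j^2 - 2*j - 35)/(j^2*(j - 1))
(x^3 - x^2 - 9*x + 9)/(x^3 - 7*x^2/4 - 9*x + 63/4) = 4*(x - 1)/(4*x - 7)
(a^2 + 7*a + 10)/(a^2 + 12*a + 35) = (a + 2)/(a + 7)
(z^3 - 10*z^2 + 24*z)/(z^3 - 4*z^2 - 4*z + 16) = z*(z - 6)/(z^2 - 4)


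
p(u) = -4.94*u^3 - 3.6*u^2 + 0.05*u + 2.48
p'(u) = -14.82*u^2 - 7.2*u + 0.05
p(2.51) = -98.19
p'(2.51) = -111.39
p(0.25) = 2.19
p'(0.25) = -2.68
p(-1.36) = 8.18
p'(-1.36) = -17.57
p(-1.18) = 5.52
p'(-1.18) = -12.09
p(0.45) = 1.32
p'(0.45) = -6.19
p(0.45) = 1.32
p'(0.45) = -6.19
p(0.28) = 2.10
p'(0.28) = -3.13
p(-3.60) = 186.12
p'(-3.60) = -166.10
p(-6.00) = 939.62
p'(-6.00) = -490.27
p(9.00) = -3889.93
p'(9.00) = -1265.17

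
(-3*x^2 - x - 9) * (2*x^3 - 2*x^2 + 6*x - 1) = -6*x^5 + 4*x^4 - 34*x^3 + 15*x^2 - 53*x + 9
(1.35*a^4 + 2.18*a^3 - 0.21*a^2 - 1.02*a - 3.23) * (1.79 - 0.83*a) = -1.1205*a^5 + 0.6071*a^4 + 4.0765*a^3 + 0.4707*a^2 + 0.8551*a - 5.7817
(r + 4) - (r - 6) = 10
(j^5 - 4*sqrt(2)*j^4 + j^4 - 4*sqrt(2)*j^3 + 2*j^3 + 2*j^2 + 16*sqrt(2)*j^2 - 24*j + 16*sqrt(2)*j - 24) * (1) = j^5 - 4*sqrt(2)*j^4 + j^4 - 4*sqrt(2)*j^3 + 2*j^3 + 2*j^2 + 16*sqrt(2)*j^2 - 24*j + 16*sqrt(2)*j - 24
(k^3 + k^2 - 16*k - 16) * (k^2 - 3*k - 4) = k^5 - 2*k^4 - 23*k^3 + 28*k^2 + 112*k + 64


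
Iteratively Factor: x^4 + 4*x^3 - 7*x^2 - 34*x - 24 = (x + 1)*(x^3 + 3*x^2 - 10*x - 24) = (x + 1)*(x + 4)*(x^2 - x - 6) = (x + 1)*(x + 2)*(x + 4)*(x - 3)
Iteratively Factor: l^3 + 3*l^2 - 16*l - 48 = (l + 4)*(l^2 - l - 12) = (l + 3)*(l + 4)*(l - 4)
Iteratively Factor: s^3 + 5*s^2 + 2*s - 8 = (s + 2)*(s^2 + 3*s - 4) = (s + 2)*(s + 4)*(s - 1)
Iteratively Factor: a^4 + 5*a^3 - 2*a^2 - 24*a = (a)*(a^3 + 5*a^2 - 2*a - 24) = a*(a + 3)*(a^2 + 2*a - 8) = a*(a - 2)*(a + 3)*(a + 4)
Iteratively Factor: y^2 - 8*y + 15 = (y - 3)*(y - 5)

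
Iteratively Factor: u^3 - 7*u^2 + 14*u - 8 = (u - 1)*(u^2 - 6*u + 8) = (u - 2)*(u - 1)*(u - 4)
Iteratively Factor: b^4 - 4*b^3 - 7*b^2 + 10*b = (b - 1)*(b^3 - 3*b^2 - 10*b) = (b - 1)*(b + 2)*(b^2 - 5*b) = (b - 5)*(b - 1)*(b + 2)*(b)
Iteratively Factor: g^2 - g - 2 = (g - 2)*(g + 1)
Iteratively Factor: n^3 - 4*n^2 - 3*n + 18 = (n - 3)*(n^2 - n - 6) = (n - 3)*(n + 2)*(n - 3)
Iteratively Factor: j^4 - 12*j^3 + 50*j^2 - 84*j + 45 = (j - 3)*(j^3 - 9*j^2 + 23*j - 15) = (j - 3)^2*(j^2 - 6*j + 5) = (j - 5)*(j - 3)^2*(j - 1)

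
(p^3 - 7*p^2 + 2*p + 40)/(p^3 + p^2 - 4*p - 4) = (p^2 - 9*p + 20)/(p^2 - p - 2)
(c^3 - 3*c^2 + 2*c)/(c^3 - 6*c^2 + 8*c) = (c - 1)/(c - 4)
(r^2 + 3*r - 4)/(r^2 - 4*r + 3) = (r + 4)/(r - 3)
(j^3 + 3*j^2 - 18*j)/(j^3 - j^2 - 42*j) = (j - 3)/(j - 7)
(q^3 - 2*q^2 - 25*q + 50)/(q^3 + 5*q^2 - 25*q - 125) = (q - 2)/(q + 5)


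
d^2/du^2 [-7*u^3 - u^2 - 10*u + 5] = -42*u - 2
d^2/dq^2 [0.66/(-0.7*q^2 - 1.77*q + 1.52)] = (0.6468*q^2 + 1.63548*q - 0.66*(1.4*q + 1.77)*(2.8*q + 3.54) - 1.40448)/(0.7*q^2 + 1.77*q - 1.52)^3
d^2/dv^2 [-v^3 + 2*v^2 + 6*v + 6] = 4 - 6*v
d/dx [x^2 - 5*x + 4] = 2*x - 5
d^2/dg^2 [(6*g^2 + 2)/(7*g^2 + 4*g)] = 4*(-84*g^3 + 147*g^2 + 84*g + 16)/(g^3*(343*g^3 + 588*g^2 + 336*g + 64))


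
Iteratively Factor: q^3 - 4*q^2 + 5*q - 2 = (q - 1)*(q^2 - 3*q + 2) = (q - 1)^2*(q - 2)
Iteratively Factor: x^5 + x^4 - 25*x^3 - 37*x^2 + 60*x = (x + 4)*(x^4 - 3*x^3 - 13*x^2 + 15*x) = (x - 1)*(x + 4)*(x^3 - 2*x^2 - 15*x) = (x - 5)*(x - 1)*(x + 4)*(x^2 + 3*x) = (x - 5)*(x - 1)*(x + 3)*(x + 4)*(x)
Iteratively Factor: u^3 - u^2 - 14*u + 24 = (u - 3)*(u^2 + 2*u - 8) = (u - 3)*(u + 4)*(u - 2)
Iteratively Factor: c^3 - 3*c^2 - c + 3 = (c - 1)*(c^2 - 2*c - 3) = (c - 3)*(c - 1)*(c + 1)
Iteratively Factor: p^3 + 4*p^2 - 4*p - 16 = (p - 2)*(p^2 + 6*p + 8) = (p - 2)*(p + 2)*(p + 4)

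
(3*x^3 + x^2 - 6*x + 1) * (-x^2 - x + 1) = -3*x^5 - 4*x^4 + 8*x^3 + 6*x^2 - 7*x + 1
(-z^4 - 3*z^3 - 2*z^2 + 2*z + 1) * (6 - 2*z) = 2*z^5 - 14*z^3 - 16*z^2 + 10*z + 6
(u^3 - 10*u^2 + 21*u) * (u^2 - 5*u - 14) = u^5 - 15*u^4 + 57*u^3 + 35*u^2 - 294*u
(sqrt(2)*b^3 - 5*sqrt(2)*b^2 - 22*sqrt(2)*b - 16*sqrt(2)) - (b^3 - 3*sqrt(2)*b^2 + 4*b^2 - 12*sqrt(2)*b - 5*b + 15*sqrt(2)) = -b^3 + sqrt(2)*b^3 - 4*b^2 - 2*sqrt(2)*b^2 - 10*sqrt(2)*b + 5*b - 31*sqrt(2)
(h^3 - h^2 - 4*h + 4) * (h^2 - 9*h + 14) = h^5 - 10*h^4 + 19*h^3 + 26*h^2 - 92*h + 56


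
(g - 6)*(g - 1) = g^2 - 7*g + 6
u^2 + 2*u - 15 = (u - 3)*(u + 5)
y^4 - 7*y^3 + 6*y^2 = y^2*(y - 6)*(y - 1)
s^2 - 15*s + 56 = (s - 8)*(s - 7)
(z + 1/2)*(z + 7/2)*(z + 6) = z^3 + 10*z^2 + 103*z/4 + 21/2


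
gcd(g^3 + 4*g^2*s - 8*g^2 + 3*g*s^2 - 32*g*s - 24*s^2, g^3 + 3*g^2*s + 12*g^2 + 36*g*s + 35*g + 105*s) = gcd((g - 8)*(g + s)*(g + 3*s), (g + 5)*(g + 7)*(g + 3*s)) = g + 3*s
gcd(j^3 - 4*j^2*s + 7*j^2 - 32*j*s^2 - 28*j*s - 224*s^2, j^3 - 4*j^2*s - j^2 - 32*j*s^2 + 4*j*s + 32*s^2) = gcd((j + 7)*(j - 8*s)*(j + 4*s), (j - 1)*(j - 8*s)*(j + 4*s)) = -j^2 + 4*j*s + 32*s^2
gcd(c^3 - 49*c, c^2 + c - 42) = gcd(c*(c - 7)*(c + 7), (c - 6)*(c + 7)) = c + 7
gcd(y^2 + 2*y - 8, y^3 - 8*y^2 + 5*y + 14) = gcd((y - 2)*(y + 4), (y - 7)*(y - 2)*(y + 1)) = y - 2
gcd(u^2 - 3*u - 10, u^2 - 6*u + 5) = u - 5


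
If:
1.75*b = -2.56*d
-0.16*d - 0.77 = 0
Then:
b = 7.04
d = -4.81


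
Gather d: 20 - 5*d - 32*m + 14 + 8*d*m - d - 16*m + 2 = d*(8*m - 6) - 48*m + 36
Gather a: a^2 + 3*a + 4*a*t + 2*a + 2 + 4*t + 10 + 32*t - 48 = a^2 + a*(4*t + 5) + 36*t - 36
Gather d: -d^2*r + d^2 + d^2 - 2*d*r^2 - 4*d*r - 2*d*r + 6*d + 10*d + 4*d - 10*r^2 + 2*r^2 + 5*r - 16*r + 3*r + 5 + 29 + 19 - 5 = d^2*(2 - r) + d*(-2*r^2 - 6*r + 20) - 8*r^2 - 8*r + 48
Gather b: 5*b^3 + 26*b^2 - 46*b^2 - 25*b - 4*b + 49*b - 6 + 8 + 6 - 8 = 5*b^3 - 20*b^2 + 20*b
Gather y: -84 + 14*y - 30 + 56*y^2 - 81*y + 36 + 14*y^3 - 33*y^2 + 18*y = 14*y^3 + 23*y^2 - 49*y - 78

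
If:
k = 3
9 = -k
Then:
No Solution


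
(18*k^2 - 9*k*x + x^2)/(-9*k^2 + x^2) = (-6*k + x)/(3*k + x)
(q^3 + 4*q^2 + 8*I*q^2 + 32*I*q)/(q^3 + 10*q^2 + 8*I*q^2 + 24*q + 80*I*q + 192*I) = q/(q + 6)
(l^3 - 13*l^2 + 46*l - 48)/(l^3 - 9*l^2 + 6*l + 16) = (l - 3)/(l + 1)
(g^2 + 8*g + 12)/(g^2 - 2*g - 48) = (g + 2)/(g - 8)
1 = 1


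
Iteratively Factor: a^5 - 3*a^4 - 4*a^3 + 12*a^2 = (a + 2)*(a^4 - 5*a^3 + 6*a^2) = a*(a + 2)*(a^3 - 5*a^2 + 6*a) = a^2*(a + 2)*(a^2 - 5*a + 6) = a^2*(a - 3)*(a + 2)*(a - 2)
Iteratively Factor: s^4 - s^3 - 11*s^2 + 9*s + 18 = (s + 1)*(s^3 - 2*s^2 - 9*s + 18) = (s - 2)*(s + 1)*(s^2 - 9) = (s - 2)*(s + 1)*(s + 3)*(s - 3)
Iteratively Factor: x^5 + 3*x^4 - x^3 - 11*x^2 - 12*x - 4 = (x - 2)*(x^4 + 5*x^3 + 9*x^2 + 7*x + 2) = (x - 2)*(x + 2)*(x^3 + 3*x^2 + 3*x + 1) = (x - 2)*(x + 1)*(x + 2)*(x^2 + 2*x + 1) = (x - 2)*(x + 1)^2*(x + 2)*(x + 1)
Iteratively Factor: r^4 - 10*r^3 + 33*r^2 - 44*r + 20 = (r - 2)*(r^3 - 8*r^2 + 17*r - 10) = (r - 2)*(r - 1)*(r^2 - 7*r + 10) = (r - 2)^2*(r - 1)*(r - 5)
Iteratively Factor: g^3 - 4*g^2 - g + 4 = (g - 1)*(g^2 - 3*g - 4) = (g - 1)*(g + 1)*(g - 4)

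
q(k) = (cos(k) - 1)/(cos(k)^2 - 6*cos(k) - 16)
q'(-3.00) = -0.04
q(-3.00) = 0.22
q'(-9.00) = -0.11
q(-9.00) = 0.20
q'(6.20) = -0.00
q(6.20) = 0.00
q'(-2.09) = -0.12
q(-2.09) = 0.12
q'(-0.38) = -0.02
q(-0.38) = 0.00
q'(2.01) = 0.12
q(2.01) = 0.11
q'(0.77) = 0.04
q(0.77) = 0.01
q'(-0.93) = -0.05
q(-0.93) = 0.02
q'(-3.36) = 0.06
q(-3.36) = 0.22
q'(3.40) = -0.07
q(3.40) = 0.21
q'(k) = (2*sin(k)*cos(k) - 6*sin(k))*(cos(k) - 1)/(cos(k)^2 - 6*cos(k) - 16)^2 - sin(k)/(cos(k)^2 - 6*cos(k) - 16) = (cos(k)^2 - 2*cos(k) + 22)*sin(k)/(sin(k)^2 + 6*cos(k) + 15)^2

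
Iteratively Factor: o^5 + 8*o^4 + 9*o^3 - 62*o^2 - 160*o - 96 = (o + 1)*(o^4 + 7*o^3 + 2*o^2 - 64*o - 96) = (o - 3)*(o + 1)*(o^3 + 10*o^2 + 32*o + 32) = (o - 3)*(o + 1)*(o + 4)*(o^2 + 6*o + 8) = (o - 3)*(o + 1)*(o + 4)^2*(o + 2)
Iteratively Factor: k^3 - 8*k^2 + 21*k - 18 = (k - 2)*(k^2 - 6*k + 9) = (k - 3)*(k - 2)*(k - 3)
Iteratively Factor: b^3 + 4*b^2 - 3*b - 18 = (b + 3)*(b^2 + b - 6) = (b + 3)^2*(b - 2)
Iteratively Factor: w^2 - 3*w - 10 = (w + 2)*(w - 5)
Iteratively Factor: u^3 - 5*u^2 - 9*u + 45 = (u - 5)*(u^2 - 9) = (u - 5)*(u - 3)*(u + 3)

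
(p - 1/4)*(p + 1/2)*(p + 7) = p^3 + 29*p^2/4 + 13*p/8 - 7/8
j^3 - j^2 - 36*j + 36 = (j - 6)*(j - 1)*(j + 6)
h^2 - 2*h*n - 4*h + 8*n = (h - 4)*(h - 2*n)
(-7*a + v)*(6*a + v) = -42*a^2 - a*v + v^2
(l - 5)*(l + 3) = l^2 - 2*l - 15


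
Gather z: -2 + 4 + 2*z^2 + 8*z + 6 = 2*z^2 + 8*z + 8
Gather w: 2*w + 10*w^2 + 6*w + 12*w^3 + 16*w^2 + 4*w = 12*w^3 + 26*w^2 + 12*w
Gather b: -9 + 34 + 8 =33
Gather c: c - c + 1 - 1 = 0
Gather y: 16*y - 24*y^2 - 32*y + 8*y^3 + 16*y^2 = 8*y^3 - 8*y^2 - 16*y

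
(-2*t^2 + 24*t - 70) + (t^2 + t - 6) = -t^2 + 25*t - 76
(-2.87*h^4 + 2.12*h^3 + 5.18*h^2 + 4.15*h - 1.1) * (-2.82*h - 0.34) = 8.0934*h^5 - 5.0026*h^4 - 15.3284*h^3 - 13.4642*h^2 + 1.691*h + 0.374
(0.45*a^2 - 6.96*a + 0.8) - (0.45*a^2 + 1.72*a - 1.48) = 2.28 - 8.68*a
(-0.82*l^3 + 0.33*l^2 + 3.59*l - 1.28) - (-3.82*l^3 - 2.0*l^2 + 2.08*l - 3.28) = 3.0*l^3 + 2.33*l^2 + 1.51*l + 2.0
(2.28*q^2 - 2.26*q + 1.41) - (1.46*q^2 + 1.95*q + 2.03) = 0.82*q^2 - 4.21*q - 0.62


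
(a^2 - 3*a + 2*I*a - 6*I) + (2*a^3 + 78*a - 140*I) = 2*a^3 + a^2 + 75*a + 2*I*a - 146*I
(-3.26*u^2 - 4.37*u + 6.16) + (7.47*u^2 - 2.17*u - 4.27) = 4.21*u^2 - 6.54*u + 1.89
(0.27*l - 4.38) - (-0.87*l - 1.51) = 1.14*l - 2.87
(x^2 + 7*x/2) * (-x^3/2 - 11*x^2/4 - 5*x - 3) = -x^5/2 - 9*x^4/2 - 117*x^3/8 - 41*x^2/2 - 21*x/2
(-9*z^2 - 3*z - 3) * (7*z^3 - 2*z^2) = -63*z^5 - 3*z^4 - 15*z^3 + 6*z^2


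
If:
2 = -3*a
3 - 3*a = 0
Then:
No Solution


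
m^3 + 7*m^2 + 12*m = m*(m + 3)*(m + 4)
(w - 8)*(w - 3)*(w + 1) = w^3 - 10*w^2 + 13*w + 24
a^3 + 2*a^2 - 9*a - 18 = (a - 3)*(a + 2)*(a + 3)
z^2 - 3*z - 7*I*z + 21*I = (z - 3)*(z - 7*I)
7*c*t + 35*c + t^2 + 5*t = (7*c + t)*(t + 5)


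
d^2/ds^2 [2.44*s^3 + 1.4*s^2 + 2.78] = 14.64*s + 2.8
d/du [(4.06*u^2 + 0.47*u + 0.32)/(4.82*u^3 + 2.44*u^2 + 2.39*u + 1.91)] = (-19.5692*u^4 - 4.5308*u^3 + 3.9294*u^2 + 13.9476*u + 0.1329)/(23.2324*u^6 + 23.5216*u^5 + 28.9932*u^4 + 30.0756*u^3 + 15.0329*u^2 + 9.1298*u + 3.6481)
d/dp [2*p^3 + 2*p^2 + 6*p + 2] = 6*p^2 + 4*p + 6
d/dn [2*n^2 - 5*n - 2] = 4*n - 5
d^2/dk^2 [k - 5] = 0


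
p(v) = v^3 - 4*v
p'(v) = 3*v^2 - 4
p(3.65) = 34.03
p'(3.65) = 35.97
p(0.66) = -2.35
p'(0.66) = -2.69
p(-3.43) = -26.63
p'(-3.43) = 31.29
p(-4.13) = -53.92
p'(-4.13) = 47.17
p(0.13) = -0.52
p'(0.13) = -3.95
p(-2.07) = -0.59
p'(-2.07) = 8.85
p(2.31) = 3.09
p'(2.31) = 12.01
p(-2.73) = -9.43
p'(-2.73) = 18.36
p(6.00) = 192.00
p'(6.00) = 104.00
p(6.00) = 192.00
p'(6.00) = 104.00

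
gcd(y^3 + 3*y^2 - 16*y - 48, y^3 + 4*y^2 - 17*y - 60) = y^2 - y - 12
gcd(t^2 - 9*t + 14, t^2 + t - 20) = 1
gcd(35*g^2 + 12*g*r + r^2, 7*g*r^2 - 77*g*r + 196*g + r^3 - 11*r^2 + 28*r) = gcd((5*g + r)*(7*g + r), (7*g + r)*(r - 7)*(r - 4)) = 7*g + r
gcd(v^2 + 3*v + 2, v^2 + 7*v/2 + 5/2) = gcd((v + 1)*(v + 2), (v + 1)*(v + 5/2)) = v + 1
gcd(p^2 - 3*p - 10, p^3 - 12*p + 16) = 1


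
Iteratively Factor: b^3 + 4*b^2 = (b)*(b^2 + 4*b) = b*(b + 4)*(b)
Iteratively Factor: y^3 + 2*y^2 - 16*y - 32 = (y - 4)*(y^2 + 6*y + 8) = (y - 4)*(y + 2)*(y + 4)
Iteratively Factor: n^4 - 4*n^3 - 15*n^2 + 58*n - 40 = (n - 1)*(n^3 - 3*n^2 - 18*n + 40) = (n - 5)*(n - 1)*(n^2 + 2*n - 8) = (n - 5)*(n - 1)*(n + 4)*(n - 2)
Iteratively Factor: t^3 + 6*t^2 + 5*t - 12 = (t + 3)*(t^2 + 3*t - 4) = (t + 3)*(t + 4)*(t - 1)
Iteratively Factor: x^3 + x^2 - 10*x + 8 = (x + 4)*(x^2 - 3*x + 2) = (x - 2)*(x + 4)*(x - 1)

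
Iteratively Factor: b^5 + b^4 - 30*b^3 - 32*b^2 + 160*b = (b + 4)*(b^4 - 3*b^3 - 18*b^2 + 40*b) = (b - 5)*(b + 4)*(b^3 + 2*b^2 - 8*b) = (b - 5)*(b + 4)^2*(b^2 - 2*b) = (b - 5)*(b - 2)*(b + 4)^2*(b)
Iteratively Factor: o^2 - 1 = (o + 1)*(o - 1)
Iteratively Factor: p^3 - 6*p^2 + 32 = (p - 4)*(p^2 - 2*p - 8) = (p - 4)^2*(p + 2)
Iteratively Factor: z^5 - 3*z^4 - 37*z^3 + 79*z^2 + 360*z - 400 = (z + 4)*(z^4 - 7*z^3 - 9*z^2 + 115*z - 100) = (z - 5)*(z + 4)*(z^3 - 2*z^2 - 19*z + 20) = (z - 5)*(z - 1)*(z + 4)*(z^2 - z - 20) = (z - 5)*(z - 1)*(z + 4)^2*(z - 5)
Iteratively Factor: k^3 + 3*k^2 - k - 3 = (k + 1)*(k^2 + 2*k - 3) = (k - 1)*(k + 1)*(k + 3)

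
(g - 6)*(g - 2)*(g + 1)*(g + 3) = g^4 - 4*g^3 - 17*g^2 + 24*g + 36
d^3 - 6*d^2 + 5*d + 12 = (d - 4)*(d - 3)*(d + 1)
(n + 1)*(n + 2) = n^2 + 3*n + 2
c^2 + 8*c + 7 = (c + 1)*(c + 7)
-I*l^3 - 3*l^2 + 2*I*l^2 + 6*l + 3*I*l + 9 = (l - 3)*(l - 3*I)*(-I*l - I)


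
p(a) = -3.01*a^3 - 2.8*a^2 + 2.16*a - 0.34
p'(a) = -9.03*a^2 - 5.6*a + 2.16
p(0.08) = -0.19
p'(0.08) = 1.65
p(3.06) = -106.19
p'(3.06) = -99.53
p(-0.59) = -1.97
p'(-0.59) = 2.32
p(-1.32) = -1.15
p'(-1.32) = -6.18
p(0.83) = -2.20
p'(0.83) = -8.71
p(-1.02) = -2.26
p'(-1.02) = -1.52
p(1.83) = -24.21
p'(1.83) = -38.33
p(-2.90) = 43.26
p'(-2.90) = -57.54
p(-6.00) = 536.06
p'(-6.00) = -289.32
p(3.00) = -100.33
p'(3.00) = -95.91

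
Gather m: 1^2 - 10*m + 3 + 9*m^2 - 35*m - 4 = 9*m^2 - 45*m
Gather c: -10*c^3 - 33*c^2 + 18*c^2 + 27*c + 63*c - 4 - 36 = -10*c^3 - 15*c^2 + 90*c - 40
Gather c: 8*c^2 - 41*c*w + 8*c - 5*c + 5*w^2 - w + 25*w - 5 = 8*c^2 + c*(3 - 41*w) + 5*w^2 + 24*w - 5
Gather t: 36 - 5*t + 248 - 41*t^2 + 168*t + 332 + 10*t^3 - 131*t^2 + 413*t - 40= 10*t^3 - 172*t^2 + 576*t + 576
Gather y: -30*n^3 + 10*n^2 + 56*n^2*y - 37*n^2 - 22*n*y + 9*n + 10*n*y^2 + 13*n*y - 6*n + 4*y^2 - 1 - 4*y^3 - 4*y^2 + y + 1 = -30*n^3 - 27*n^2 + 10*n*y^2 + 3*n - 4*y^3 + y*(56*n^2 - 9*n + 1)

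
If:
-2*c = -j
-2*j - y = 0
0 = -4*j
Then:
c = 0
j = 0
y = 0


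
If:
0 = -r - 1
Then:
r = -1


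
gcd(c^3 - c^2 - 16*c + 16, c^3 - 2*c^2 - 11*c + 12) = c^2 - 5*c + 4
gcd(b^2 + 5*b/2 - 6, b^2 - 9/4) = b - 3/2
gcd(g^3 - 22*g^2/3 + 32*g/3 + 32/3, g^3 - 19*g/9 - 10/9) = g + 2/3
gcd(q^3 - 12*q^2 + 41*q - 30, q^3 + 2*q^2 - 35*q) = q - 5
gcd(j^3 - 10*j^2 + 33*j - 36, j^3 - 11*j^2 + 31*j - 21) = j - 3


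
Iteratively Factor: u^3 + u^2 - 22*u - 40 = (u - 5)*(u^2 + 6*u + 8) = (u - 5)*(u + 2)*(u + 4)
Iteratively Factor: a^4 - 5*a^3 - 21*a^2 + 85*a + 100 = (a - 5)*(a^3 - 21*a - 20) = (a - 5)*(a + 1)*(a^2 - a - 20) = (a - 5)*(a + 1)*(a + 4)*(a - 5)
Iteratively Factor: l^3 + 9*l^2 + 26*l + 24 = (l + 3)*(l^2 + 6*l + 8) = (l + 3)*(l + 4)*(l + 2)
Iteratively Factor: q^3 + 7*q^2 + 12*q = (q)*(q^2 + 7*q + 12) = q*(q + 3)*(q + 4)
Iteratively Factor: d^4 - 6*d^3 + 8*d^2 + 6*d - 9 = (d - 1)*(d^3 - 5*d^2 + 3*d + 9) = (d - 3)*(d - 1)*(d^2 - 2*d - 3) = (d - 3)^2*(d - 1)*(d + 1)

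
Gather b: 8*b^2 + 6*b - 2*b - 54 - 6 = 8*b^2 + 4*b - 60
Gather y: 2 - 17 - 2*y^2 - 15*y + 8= -2*y^2 - 15*y - 7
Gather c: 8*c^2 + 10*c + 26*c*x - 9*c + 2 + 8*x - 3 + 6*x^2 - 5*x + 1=8*c^2 + c*(26*x + 1) + 6*x^2 + 3*x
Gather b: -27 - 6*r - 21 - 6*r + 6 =-12*r - 42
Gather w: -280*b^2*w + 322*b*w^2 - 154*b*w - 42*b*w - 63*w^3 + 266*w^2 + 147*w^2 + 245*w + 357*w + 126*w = -63*w^3 + w^2*(322*b + 413) + w*(-280*b^2 - 196*b + 728)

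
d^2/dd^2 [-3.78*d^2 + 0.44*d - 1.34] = -7.56000000000000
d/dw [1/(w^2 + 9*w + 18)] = (-2*w - 9)/(w^2 + 9*w + 18)^2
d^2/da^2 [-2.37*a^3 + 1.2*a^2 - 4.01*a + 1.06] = 2.4 - 14.22*a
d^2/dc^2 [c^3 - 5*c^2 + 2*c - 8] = 6*c - 10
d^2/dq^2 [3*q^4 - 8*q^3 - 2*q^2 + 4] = 36*q^2 - 48*q - 4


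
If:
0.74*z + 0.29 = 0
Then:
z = -0.39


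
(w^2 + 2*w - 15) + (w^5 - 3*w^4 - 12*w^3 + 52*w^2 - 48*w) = w^5 - 3*w^4 - 12*w^3 + 53*w^2 - 46*w - 15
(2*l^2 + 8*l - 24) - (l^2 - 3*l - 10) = l^2 + 11*l - 14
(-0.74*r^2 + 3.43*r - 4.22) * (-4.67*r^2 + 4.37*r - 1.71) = 3.4558*r^4 - 19.2519*r^3 + 35.9619*r^2 - 24.3067*r + 7.2162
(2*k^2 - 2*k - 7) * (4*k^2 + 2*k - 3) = 8*k^4 - 4*k^3 - 38*k^2 - 8*k + 21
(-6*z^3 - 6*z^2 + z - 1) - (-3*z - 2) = -6*z^3 - 6*z^2 + 4*z + 1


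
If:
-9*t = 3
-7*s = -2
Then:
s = 2/7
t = -1/3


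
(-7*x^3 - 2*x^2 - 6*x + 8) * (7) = -49*x^3 - 14*x^2 - 42*x + 56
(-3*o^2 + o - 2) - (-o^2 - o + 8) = -2*o^2 + 2*o - 10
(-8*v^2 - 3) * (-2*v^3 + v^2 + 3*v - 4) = 16*v^5 - 8*v^4 - 18*v^3 + 29*v^2 - 9*v + 12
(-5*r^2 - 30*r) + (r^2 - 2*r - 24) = -4*r^2 - 32*r - 24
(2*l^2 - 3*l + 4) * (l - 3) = 2*l^3 - 9*l^2 + 13*l - 12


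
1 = 1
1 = 1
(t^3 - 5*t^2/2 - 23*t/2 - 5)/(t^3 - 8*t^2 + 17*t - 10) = (t^2 + 5*t/2 + 1)/(t^2 - 3*t + 2)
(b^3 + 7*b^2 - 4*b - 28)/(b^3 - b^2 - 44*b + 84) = (b + 2)/(b - 6)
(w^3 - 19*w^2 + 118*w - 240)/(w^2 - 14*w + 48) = w - 5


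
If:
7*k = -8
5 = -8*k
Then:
No Solution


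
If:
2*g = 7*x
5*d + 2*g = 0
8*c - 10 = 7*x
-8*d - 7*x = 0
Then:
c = 5/4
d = 0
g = 0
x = 0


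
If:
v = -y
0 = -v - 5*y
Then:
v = 0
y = 0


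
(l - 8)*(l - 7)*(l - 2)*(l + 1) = l^4 - 16*l^3 + 69*l^2 - 26*l - 112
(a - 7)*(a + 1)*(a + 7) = a^3 + a^2 - 49*a - 49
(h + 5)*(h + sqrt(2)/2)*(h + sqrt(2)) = h^3 + 3*sqrt(2)*h^2/2 + 5*h^2 + h + 15*sqrt(2)*h/2 + 5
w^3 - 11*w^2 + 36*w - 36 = (w - 6)*(w - 3)*(w - 2)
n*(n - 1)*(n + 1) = n^3 - n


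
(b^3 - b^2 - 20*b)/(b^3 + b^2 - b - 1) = b*(b^2 - b - 20)/(b^3 + b^2 - b - 1)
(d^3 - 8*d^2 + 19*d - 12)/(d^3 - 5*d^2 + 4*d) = (d - 3)/d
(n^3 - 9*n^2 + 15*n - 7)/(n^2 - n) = n - 8 + 7/n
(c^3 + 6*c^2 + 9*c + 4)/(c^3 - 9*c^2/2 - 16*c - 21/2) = 2*(c^2 + 5*c + 4)/(2*c^2 - 11*c - 21)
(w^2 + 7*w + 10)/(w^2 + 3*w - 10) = (w + 2)/(w - 2)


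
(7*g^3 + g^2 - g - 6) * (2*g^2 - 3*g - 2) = 14*g^5 - 19*g^4 - 19*g^3 - 11*g^2 + 20*g + 12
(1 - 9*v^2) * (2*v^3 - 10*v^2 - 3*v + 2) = -18*v^5 + 90*v^4 + 29*v^3 - 28*v^2 - 3*v + 2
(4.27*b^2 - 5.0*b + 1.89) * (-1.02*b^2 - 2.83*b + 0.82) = -4.3554*b^4 - 6.9841*b^3 + 15.7236*b^2 - 9.4487*b + 1.5498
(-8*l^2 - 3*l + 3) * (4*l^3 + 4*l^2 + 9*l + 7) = -32*l^5 - 44*l^4 - 72*l^3 - 71*l^2 + 6*l + 21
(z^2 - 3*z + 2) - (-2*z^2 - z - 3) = 3*z^2 - 2*z + 5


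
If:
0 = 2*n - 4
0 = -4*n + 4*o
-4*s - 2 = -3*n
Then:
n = 2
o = 2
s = 1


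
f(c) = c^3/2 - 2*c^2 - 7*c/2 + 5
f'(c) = 3*c^2/2 - 4*c - 7/2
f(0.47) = 2.97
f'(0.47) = -5.05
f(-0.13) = 5.42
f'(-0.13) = -2.95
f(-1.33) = 4.94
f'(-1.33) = 4.47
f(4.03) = -8.86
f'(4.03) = 4.74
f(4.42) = -6.37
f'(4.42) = 8.12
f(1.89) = -5.38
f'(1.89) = -5.70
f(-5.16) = -98.89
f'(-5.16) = 57.08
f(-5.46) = -116.90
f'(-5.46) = 63.06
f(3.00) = -10.00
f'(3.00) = -2.00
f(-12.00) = -1105.00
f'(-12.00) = 260.50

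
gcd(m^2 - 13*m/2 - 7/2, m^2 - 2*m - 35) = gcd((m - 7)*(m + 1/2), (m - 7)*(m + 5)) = m - 7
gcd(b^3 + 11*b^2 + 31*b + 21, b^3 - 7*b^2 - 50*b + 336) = b + 7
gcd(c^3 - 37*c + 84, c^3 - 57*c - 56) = c + 7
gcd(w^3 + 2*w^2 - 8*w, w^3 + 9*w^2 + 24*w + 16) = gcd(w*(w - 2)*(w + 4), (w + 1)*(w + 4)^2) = w + 4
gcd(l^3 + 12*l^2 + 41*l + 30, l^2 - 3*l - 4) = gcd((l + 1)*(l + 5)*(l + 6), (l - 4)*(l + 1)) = l + 1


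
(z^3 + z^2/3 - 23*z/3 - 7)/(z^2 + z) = z - 2/3 - 7/z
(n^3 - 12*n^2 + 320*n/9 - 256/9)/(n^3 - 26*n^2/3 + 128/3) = (n - 4/3)/(n + 2)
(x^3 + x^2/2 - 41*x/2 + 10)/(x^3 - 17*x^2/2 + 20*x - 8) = (x + 5)/(x - 4)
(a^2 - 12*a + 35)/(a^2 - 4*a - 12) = (-a^2 + 12*a - 35)/(-a^2 + 4*a + 12)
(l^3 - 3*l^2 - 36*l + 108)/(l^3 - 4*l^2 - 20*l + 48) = (l^2 + 3*l - 18)/(l^2 + 2*l - 8)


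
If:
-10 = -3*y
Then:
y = 10/3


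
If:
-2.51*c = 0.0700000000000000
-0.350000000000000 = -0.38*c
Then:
No Solution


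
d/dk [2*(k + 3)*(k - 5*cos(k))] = 2*k + 2*(k + 3)*(5*sin(k) + 1) - 10*cos(k)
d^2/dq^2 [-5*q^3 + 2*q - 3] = -30*q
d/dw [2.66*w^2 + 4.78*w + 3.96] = 5.32*w + 4.78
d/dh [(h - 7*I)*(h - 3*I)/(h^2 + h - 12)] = (h^2*(1 + 10*I) + 18*h + 21 + 120*I)/(h^4 + 2*h^3 - 23*h^2 - 24*h + 144)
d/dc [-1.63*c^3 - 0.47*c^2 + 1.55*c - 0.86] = -4.89*c^2 - 0.94*c + 1.55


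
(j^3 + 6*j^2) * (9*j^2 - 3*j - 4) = 9*j^5 + 51*j^4 - 22*j^3 - 24*j^2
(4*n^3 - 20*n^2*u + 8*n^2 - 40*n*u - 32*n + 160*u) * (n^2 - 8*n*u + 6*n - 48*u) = 4*n^5 - 52*n^4*u + 32*n^4 + 160*n^3*u^2 - 416*n^3*u + 16*n^3 + 1280*n^2*u^2 - 208*n^2*u - 192*n^2 + 640*n*u^2 + 2496*n*u - 7680*u^2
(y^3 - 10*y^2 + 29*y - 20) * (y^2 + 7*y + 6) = y^5 - 3*y^4 - 35*y^3 + 123*y^2 + 34*y - 120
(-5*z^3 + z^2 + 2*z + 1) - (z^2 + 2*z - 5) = 6 - 5*z^3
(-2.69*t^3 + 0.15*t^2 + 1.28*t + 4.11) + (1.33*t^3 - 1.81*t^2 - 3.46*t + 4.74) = -1.36*t^3 - 1.66*t^2 - 2.18*t + 8.85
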